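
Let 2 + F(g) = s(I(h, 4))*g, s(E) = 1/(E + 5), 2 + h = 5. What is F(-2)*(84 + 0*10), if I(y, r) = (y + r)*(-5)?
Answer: -812/5 ≈ -162.40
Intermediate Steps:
h = 3 (h = -2 + 5 = 3)
I(y, r) = -5*r - 5*y (I(y, r) = (r + y)*(-5) = -5*r - 5*y)
s(E) = 1/(5 + E)
F(g) = -2 - g/30 (F(g) = -2 + g/(5 + (-5*4 - 5*3)) = -2 + g/(5 + (-20 - 15)) = -2 + g/(5 - 35) = -2 + g/(-30) = -2 - g/30)
F(-2)*(84 + 0*10) = (-2 - 1/30*(-2))*(84 + 0*10) = (-2 + 1/15)*(84 + 0) = -29/15*84 = -812/5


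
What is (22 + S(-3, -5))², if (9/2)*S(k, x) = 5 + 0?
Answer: 43264/81 ≈ 534.12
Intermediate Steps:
S(k, x) = 10/9 (S(k, x) = 2*(5 + 0)/9 = (2/9)*5 = 10/9)
(22 + S(-3, -5))² = (22 + 10/9)² = (208/9)² = 43264/81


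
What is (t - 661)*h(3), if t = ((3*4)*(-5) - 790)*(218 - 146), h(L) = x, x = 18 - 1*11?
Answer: -433027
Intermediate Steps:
x = 7 (x = 18 - 11 = 7)
h(L) = 7
t = -61200 (t = (12*(-5) - 790)*72 = (-60 - 790)*72 = -850*72 = -61200)
(t - 661)*h(3) = (-61200 - 661)*7 = -61861*7 = -433027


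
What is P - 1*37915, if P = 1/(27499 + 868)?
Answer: -1075534804/28367 ≈ -37915.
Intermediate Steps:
P = 1/28367 ≈ 3.5252e-5
P - 1*37915 = 1/28367 - 1*37915 = 1/28367 - 37915 = -1075534804/28367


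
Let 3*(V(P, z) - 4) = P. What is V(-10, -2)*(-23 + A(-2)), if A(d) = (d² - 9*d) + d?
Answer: -2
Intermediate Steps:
V(P, z) = 4 + P/3
A(d) = d² - 8*d
V(-10, -2)*(-23 + A(-2)) = (4 + (⅓)*(-10))*(-23 - 2*(-8 - 2)) = (4 - 10/3)*(-23 - 2*(-10)) = 2*(-23 + 20)/3 = (⅔)*(-3) = -2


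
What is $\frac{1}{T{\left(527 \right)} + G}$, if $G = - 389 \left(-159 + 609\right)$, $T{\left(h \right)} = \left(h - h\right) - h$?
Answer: $- \frac{1}{175577} \approx -5.6955 \cdot 10^{-6}$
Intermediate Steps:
$T{\left(h \right)} = - h$ ($T{\left(h \right)} = 0 - h = - h$)
$G = -175050$ ($G = \left(-389\right) 450 = -175050$)
$\frac{1}{T{\left(527 \right)} + G} = \frac{1}{\left(-1\right) 527 - 175050} = \frac{1}{-527 - 175050} = \frac{1}{-175577} = - \frac{1}{175577}$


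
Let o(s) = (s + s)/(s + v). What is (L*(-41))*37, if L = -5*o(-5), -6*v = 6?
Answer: 37925/3 ≈ 12642.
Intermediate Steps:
v = -1 (v = -⅙*6 = -1)
o(s) = 2*s/(-1 + s) (o(s) = (s + s)/(s - 1) = (2*s)/(-1 + s) = 2*s/(-1 + s))
L = -25/3 (L = -10*(-5)/(-1 - 5) = -10*(-5)/(-6) = -10*(-5)*(-1)/6 = -5*5/3 = -25/3 ≈ -8.3333)
(L*(-41))*37 = -25/3*(-41)*37 = (1025/3)*37 = 37925/3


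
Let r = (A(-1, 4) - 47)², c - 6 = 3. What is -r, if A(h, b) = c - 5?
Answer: -1849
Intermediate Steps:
c = 9 (c = 6 + 3 = 9)
A(h, b) = 4 (A(h, b) = 9 - 5 = 4)
r = 1849 (r = (4 - 47)² = (-43)² = 1849)
-r = -1*1849 = -1849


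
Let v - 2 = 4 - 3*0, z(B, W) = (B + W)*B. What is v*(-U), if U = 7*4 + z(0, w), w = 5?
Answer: -168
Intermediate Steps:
z(B, W) = B*(B + W)
v = 6 (v = 2 + (4 - 3*0) = 2 + (4 + 0) = 2 + 4 = 6)
U = 28 (U = 7*4 + 0*(0 + 5) = 28 + 0*5 = 28 + 0 = 28)
v*(-U) = 6*(-1*28) = 6*(-28) = -168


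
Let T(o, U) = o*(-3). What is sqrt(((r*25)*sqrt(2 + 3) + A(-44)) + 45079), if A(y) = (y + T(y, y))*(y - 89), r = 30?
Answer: 5*sqrt(1335 + 30*sqrt(5)) ≈ 187.22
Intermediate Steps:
T(o, U) = -3*o
A(y) = -2*y*(-89 + y) (A(y) = (y - 3*y)*(y - 89) = (-2*y)*(-89 + y) = -2*y*(-89 + y))
sqrt(((r*25)*sqrt(2 + 3) + A(-44)) + 45079) = sqrt(((30*25)*sqrt(2 + 3) + 2*(-44)*(89 - 1*(-44))) + 45079) = sqrt((750*sqrt(5) + 2*(-44)*(89 + 44)) + 45079) = sqrt((750*sqrt(5) + 2*(-44)*133) + 45079) = sqrt((750*sqrt(5) - 11704) + 45079) = sqrt((-11704 + 750*sqrt(5)) + 45079) = sqrt(33375 + 750*sqrt(5))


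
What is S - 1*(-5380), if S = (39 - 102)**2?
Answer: 9349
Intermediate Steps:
S = 3969 (S = (-63)**2 = 3969)
S - 1*(-5380) = 3969 - 1*(-5380) = 3969 + 5380 = 9349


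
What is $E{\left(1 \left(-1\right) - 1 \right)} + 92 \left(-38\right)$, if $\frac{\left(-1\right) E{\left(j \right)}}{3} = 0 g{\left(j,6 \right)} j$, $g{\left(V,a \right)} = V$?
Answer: $-3496$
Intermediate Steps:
$E{\left(j \right)} = 0$ ($E{\left(j \right)} = - 3 \cdot 0 j j = - 3 \cdot 0 j = \left(-3\right) 0 = 0$)
$E{\left(1 \left(-1\right) - 1 \right)} + 92 \left(-38\right) = 0 + 92 \left(-38\right) = 0 - 3496 = -3496$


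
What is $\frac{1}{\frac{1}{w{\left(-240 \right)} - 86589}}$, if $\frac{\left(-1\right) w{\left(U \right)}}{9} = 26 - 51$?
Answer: $-86364$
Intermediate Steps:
$w{\left(U \right)} = 225$ ($w{\left(U \right)} = - 9 \left(26 - 51\right) = \left(-9\right) \left(-25\right) = 225$)
$\frac{1}{\frac{1}{w{\left(-240 \right)} - 86589}} = \frac{1}{\frac{1}{225 - 86589}} = \frac{1}{\frac{1}{-86364}} = \frac{1}{- \frac{1}{86364}} = -86364$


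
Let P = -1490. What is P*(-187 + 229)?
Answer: -62580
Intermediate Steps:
P*(-187 + 229) = -1490*(-187 + 229) = -1490*42 = -62580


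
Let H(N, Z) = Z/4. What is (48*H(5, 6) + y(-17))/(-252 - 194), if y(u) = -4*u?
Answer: -70/223 ≈ -0.31390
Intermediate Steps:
H(N, Z) = Z/4 (H(N, Z) = Z*(¼) = Z/4)
(48*H(5, 6) + y(-17))/(-252 - 194) = (48*((¼)*6) - 4*(-17))/(-252 - 194) = (48*(3/2) + 68)/(-446) = (72 + 68)*(-1/446) = 140*(-1/446) = -70/223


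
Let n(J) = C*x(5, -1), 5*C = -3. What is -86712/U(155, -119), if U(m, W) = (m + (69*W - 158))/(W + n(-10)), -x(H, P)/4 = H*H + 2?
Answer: -3916492/6845 ≈ -572.17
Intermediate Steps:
x(H, P) = -8 - 4*H**2 (x(H, P) = -4*(H*H + 2) = -4*(H**2 + 2) = -4*(2 + H**2) = -8 - 4*H**2)
C = -3/5 (C = (1/5)*(-3) = -3/5 ≈ -0.60000)
n(J) = 324/5 (n(J) = -3*(-8 - 4*5**2)/5 = -3*(-8 - 4*25)/5 = -3*(-8 - 100)/5 = -3/5*(-108) = 324/5)
U(m, W) = (-158 + m + 69*W)/(324/5 + W) (U(m, W) = (m + (69*W - 158))/(W + 324/5) = (m + (-158 + 69*W))/(324/5 + W) = (-158 + m + 69*W)/(324/5 + W))
-86712/U(155, -119) = -86712*(324 + 5*(-119))/(5*(-158 + 155 + 69*(-119))) = -86712*(324 - 595)/(5*(-158 + 155 - 8211)) = -86712/(5*(-8214)/(-271)) = -86712/(5*(-1/271)*(-8214)) = -86712/41070/271 = -86712*271/41070 = -3916492/6845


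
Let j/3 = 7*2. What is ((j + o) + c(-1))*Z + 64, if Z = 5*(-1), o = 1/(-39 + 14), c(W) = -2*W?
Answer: -779/5 ≈ -155.80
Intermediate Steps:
j = 42 (j = 3*(7*2) = 3*14 = 42)
o = -1/25 (o = 1/(-25) = -1/25 ≈ -0.040000)
Z = -5
((j + o) + c(-1))*Z + 64 = ((42 - 1/25) - 2*(-1))*(-5) + 64 = (1049/25 + 2)*(-5) + 64 = (1099/25)*(-5) + 64 = -1099/5 + 64 = -779/5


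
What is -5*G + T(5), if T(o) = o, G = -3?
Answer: 20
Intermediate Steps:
-5*G + T(5) = -5*(-3) + 5 = 15 + 5 = 20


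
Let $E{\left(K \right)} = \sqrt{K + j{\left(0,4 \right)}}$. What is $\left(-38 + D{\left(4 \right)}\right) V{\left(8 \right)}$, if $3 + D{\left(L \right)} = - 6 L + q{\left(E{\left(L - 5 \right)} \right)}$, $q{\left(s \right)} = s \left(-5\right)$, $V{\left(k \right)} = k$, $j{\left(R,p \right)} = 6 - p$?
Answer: $-560$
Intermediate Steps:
$E{\left(K \right)} = \sqrt{2 + K}$ ($E{\left(K \right)} = \sqrt{K + \left(6 - 4\right)} = \sqrt{K + 2} = \sqrt{2 + K}$)
$q{\left(s \right)} = - 5 s$
$D{\left(L \right)} = -3 - 6 L - 5 \sqrt{-3 + L}$ ($D{\left(L \right)} = -3 - \left(5 \sqrt{2 + \left(L - 5\right)} + 6 L\right) = -3 - \left(5 \sqrt{2 + \left(-5 + L\right)} + 6 L\right) = -3 - \left(5 \sqrt{-3 + L} + 6 L\right) = -3 - 6 L - 5 \sqrt{-3 + L}$)
$\left(-38 + D{\left(4 \right)}\right) V{\left(8 \right)} = \left(-38 - \left(27 + 5 \sqrt{-3 + 4}\right)\right) 8 = \left(-38 - \left(27 + 5\right)\right) 8 = \left(-38 - 32\right) 8 = \left(-70\right) 8 = -560$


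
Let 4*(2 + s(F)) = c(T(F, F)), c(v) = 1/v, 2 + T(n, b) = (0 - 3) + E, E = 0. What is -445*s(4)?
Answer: 3649/4 ≈ 912.25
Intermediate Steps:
T(n, b) = -5 (T(n, b) = -2 + ((0 - 3) + 0) = -2 + (-3 + 0) = -2 - 3 = -5)
c(v) = 1/v
s(F) = -41/20 (s(F) = -2 + (¼)/(-5) = -2 + (¼)*(-⅕) = -2 - 1/20 = -41/20)
-445*s(4) = -445*(-41/20) = 3649/4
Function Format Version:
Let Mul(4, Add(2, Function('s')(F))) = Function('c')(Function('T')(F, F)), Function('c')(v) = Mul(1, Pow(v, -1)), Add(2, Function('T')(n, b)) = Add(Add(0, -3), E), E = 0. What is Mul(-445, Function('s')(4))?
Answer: Rational(3649, 4) ≈ 912.25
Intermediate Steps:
Function('T')(n, b) = -5 (Function('T')(n, b) = Add(-2, Add(Add(0, -3), 0)) = Add(-2, Add(-3, 0)) = Add(-2, -3) = -5)
Function('c')(v) = Pow(v, -1)
Function('s')(F) = Rational(-41, 20) (Function('s')(F) = Add(-2, Mul(Rational(1, 4), Pow(-5, -1))) = Add(-2, Mul(Rational(1, 4), Rational(-1, 5))) = Add(-2, Rational(-1, 20)) = Rational(-41, 20))
Mul(-445, Function('s')(4)) = Mul(-445, Rational(-41, 20)) = Rational(3649, 4)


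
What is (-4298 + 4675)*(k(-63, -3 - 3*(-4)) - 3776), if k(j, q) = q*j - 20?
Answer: -1644851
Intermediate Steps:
k(j, q) = -20 + j*q (k(j, q) = j*q - 20 = -20 + j*q)
(-4298 + 4675)*(k(-63, -3 - 3*(-4)) - 3776) = (-4298 + 4675)*((-20 - 63*(-3 - 3*(-4))) - 3776) = 377*((-20 - 63*(-3 + 12)) - 3776) = 377*((-20 - 63*9) - 3776) = 377*((-20 - 567) - 3776) = 377*(-587 - 3776) = 377*(-4363) = -1644851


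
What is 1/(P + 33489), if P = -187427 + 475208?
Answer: 1/321270 ≈ 3.1126e-6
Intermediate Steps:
P = 287781
1/(P + 33489) = 1/(287781 + 33489) = 1/321270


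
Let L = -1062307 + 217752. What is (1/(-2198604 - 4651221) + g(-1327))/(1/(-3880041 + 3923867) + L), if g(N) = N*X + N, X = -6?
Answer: -1991829855991924/253535774531849925 ≈ -0.0078562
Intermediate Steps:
L = -844555
g(N) = -5*N (g(N) = N*(-6) + N = -6*N + N = -5*N)
(1/(-2198604 - 4651221) + g(-1327))/(1/(-3880041 + 3923867) + L) = (1/(-2198604 - 4651221) - 5*(-1327))/(1/(-3880041 + 3923867) - 844555) = (1/(-6849825) + 6635)/(1/43826 - 844555) = (-1/6849825 + 6635)/(1/43826 - 844555) = 45448588874/(6849825*(-37013467429/43826)) = (45448588874/6849825)*(-43826/37013467429) = -1991829855991924/253535774531849925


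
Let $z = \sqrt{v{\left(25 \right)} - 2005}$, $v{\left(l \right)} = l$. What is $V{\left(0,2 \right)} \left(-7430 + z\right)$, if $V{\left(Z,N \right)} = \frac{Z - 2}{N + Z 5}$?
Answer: $7430 - 6 i \sqrt{55} \approx 7430.0 - 44.497 i$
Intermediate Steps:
$V{\left(Z,N \right)} = \frac{-2 + Z}{N + 5 Z}$
$z = 6 i \sqrt{55}$ ($z = \sqrt{25 - 2005} = \sqrt{-1980} = 6 i \sqrt{55} \approx 44.497 i$)
$V{\left(0,2 \right)} \left(-7430 + z\right) = \frac{-2 + 0}{2 + 5 \cdot 0} \left(-7430 + 6 i \sqrt{55}\right) = \frac{1}{2 + 0} \left(-2\right) \left(-7430 + 6 i \sqrt{55}\right) = \frac{1}{2} \left(-2\right) \left(-7430 + 6 i \sqrt{55}\right) = - (-7430 + 6 i \sqrt{55}) = 7430 - 6 i \sqrt{55}$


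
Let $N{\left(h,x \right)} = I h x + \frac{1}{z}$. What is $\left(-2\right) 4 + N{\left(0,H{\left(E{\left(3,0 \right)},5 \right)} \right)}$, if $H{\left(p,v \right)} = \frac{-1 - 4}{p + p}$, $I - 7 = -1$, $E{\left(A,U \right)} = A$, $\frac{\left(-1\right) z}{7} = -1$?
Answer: $- \frac{55}{7} \approx -7.8571$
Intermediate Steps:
$z = 7$ ($z = \left(-7\right) \left(-1\right) = 7$)
$I = 6$ ($I = 7 - 1 = 6$)
$H{\left(p,v \right)} = - \frac{5}{2 p}$
$N{\left(h,x \right)} = \frac{1}{7} + 6 h x$ ($N{\left(h,x \right)} = 6 h x + \frac{1}{7} = \frac{1}{7} + 6 h x$)
$\left(-2\right) 4 + N{\left(0,H{\left(E{\left(3,0 \right)},5 \right)} \right)} = \left(-2\right) 4 + \left(\frac{1}{7} + 6 \cdot 0 \left(- \frac{5}{2 \cdot 3}\right)\right) = -8 + \left(\frac{1}{7} + 6 \cdot 0 \left(\left(- \frac{5}{2}\right) \frac{1}{3}\right)\right) = -8 + \left(\frac{1}{7} + 6 \cdot 0 \left(- \frac{5}{6}\right)\right) = -8 + \left(\frac{1}{7} + 0\right) = -8 + \frac{1}{7} = - \frac{55}{7}$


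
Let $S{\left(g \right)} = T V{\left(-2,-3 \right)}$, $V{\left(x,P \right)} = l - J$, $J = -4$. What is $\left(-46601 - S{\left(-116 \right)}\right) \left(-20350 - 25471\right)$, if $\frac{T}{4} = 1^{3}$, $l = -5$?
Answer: $2135121137$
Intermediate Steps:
$T = 4$ ($T = 4 \cdot 1^{3} = 4 \cdot 1 = 4$)
$V{\left(x,P \right)} = -1$ ($V{\left(x,P \right)} = -5 - -4 = -5 + 4 = -1$)
$S{\left(g \right)} = -4$ ($S{\left(g \right)} = 4 \left(-1\right) = -4$)
$\left(-46601 - S{\left(-116 \right)}\right) \left(-20350 - 25471\right) = \left(-46601 - -4\right) \left(-20350 - 25471\right) = \left(-46601 + 4\right) \left(-20350 - 25471\right) = - 46597 \left(-20350 - 25471\right) = \left(-46597\right) \left(-45821\right) = 2135121137$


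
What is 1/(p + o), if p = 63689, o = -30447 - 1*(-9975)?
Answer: 1/43217 ≈ 2.3139e-5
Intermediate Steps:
o = -20472 (o = -30447 + 9975 = -20472)
1/(p + o) = 1/(63689 - 20472) = 1/43217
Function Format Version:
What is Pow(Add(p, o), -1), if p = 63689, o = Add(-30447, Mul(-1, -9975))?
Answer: Rational(1, 43217) ≈ 2.3139e-5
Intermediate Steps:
o = -20472 (o = Add(-30447, 9975) = -20472)
Pow(Add(p, o), -1) = Pow(Add(63689, -20472), -1) = Pow(43217, -1) = Rational(1, 43217)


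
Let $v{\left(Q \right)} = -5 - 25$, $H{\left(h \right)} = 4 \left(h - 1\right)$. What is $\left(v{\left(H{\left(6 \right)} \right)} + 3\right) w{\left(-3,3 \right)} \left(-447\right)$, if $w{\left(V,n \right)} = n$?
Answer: $36207$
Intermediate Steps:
$H{\left(h \right)} = -4 + 4 h$ ($H{\left(h \right)} = 4 \left(-1 + h\right) = -4 + 4 h$)
$v{\left(Q \right)} = -30$ ($v{\left(Q \right)} = -5 - 25 = -30$)
$\left(v{\left(H{\left(6 \right)} \right)} + 3\right) w{\left(-3,3 \right)} \left(-447\right) = \left(-30 + 3\right) 3 \left(-447\right) = \left(-27\right) 3 \left(-447\right) = \left(-81\right) \left(-447\right) = 36207$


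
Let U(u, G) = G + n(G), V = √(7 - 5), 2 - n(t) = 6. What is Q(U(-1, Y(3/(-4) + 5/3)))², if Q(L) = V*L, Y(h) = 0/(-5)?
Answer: 32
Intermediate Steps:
n(t) = -4 (n(t) = 2 - 1*6 = 2 - 6 = -4)
Y(h) = 0 (Y(h) = 0*(-⅕) = 0)
V = √2 ≈ 1.4142
U(u, G) = -4 + G (U(u, G) = G - 4 = -4 + G)
Q(L) = L*√2 (Q(L) = √2*L = L*√2)
Q(U(-1, Y(3/(-4) + 5/3)))² = ((-4 + 0)*√2)² = (-4*√2)² = 32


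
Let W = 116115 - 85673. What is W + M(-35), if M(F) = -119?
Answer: 30323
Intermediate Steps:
W = 30442
W + M(-35) = 30442 - 119 = 30323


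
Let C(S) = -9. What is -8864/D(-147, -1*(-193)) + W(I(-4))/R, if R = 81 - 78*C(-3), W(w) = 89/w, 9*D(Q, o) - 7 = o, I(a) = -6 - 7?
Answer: -101507213/254475 ≈ -398.89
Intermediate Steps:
I(a) = -13
D(Q, o) = 7/9 + o/9
R = 783 (R = 81 - 78*(-9) = 81 + 702 = 783)
-8864/D(-147, -1*(-193)) + W(I(-4))/R = -8864/(7/9 + (-1*(-193))/9) + (89/(-13))/783 = -8864/(7/9 + (⅑)*193) + (89*(-1/13))*(1/783) = -8864/(7/9 + 193/9) - 89/13*1/783 = -8864/200/9 - 89/10179 = -8864*9/200 - 89/10179 = -9972/25 - 89/10179 = -101507213/254475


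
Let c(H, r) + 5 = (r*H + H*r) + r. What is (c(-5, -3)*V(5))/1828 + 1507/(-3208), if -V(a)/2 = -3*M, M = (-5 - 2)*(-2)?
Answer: 793397/1466056 ≈ 0.54118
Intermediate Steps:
M = 14 (M = -7*(-2) = 14)
c(H, r) = -5 + r + 2*H*r (c(H, r) = -5 + ((r*H + H*r) + r) = -5 + ((H*r + H*r) + r) = -5 + (2*H*r + r) = -5 + (r + 2*H*r) = -5 + r + 2*H*r)
V(a) = 84 (V(a) = -(-6)*14 = -2*(-42) = 84)
(c(-5, -3)*V(5))/1828 + 1507/(-3208) = ((-5 - 3 + 2*(-5)*(-3))*84)/1828 + 1507/(-3208) = ((-5 - 3 + 30)*84)*(1/1828) + 1507*(-1/3208) = (22*84)*(1/1828) - 1507/3208 = 1848*(1/1828) - 1507/3208 = 462/457 - 1507/3208 = 793397/1466056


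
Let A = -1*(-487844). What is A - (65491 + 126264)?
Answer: 296089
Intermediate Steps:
A = 487844
A - (65491 + 126264) = 487844 - (65491 + 126264) = 487844 - 1*191755 = 487844 - 191755 = 296089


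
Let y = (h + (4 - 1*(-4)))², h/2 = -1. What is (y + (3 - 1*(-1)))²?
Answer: 1600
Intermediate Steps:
h = -2 (h = 2*(-1) = -2)
y = 36 (y = (-2 + (4 - 1*(-4)))² = (-2 + (4 + 4))² = (-2 + 8)² = 6² = 36)
(y + (3 - 1*(-1)))² = (36 + (3 - 1*(-1)))² = (36 + (3 + 1))² = (36 + 4)² = 40² = 1600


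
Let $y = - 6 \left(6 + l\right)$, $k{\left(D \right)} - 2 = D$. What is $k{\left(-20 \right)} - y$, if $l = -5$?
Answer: $-12$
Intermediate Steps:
$k{\left(D \right)} = 2 + D$
$y = -6$ ($y = - 6 \left(6 - 5\right) = \left(-6\right) 1 = -6$)
$k{\left(-20 \right)} - y = \left(2 - 20\right) - -6 = -18 + 6 = -12$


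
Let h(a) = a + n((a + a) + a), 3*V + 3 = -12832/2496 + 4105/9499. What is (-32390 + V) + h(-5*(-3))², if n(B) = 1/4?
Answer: -571873363177/17782128 ≈ -32160.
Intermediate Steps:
V = -5711675/2222766 (V = -1 + (-12832/2496 + 4105/9499)/3 = -1 + (-12832*1/2496 + 4105*(1/9499))/3 = -1 + (-401/78 + 4105/9499)/3 = -1 + (⅓)*(-3488909/740922) = -1 - 3488909/2222766 = -5711675/2222766 ≈ -2.5696)
n(B) = ¼
h(a) = ¼ + a (h(a) = a + ¼ = ¼ + a)
(-32390 + V) + h(-5*(-3))² = (-32390 - 5711675/2222766) + (¼ - 5*(-3))² = -72001102415/2222766 + (¼ + 15)² = -72001102415/2222766 + (61/4)² = -72001102415/2222766 + 3721/16 = -571873363177/17782128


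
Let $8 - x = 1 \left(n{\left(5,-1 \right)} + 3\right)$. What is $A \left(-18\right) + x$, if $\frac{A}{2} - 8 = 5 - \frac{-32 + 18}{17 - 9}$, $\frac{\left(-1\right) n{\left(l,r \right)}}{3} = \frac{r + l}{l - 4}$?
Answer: $-514$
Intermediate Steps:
$n{\left(l,r \right)} = - \frac{3 \left(l + r\right)}{-4 + l}$ ($n{\left(l,r \right)} = - 3 \frac{r + l}{l - 4} = - 3 \frac{l + r}{-4 + l} = - \frac{3 \left(l + r\right)}{-4 + l}$)
$x = 17$ ($x = 8 - 1 \left(\frac{3 \left(\left(-1\right) 5 - -1\right)}{-4 + 5} + 3\right) = 8 - 1 \left(\frac{3 \left(-5 + 1\right)}{1} + 3\right) = 8 - 1 \left(3 \cdot 1 \left(-4\right) + 3\right) = 8 - 1 \left(-12 + 3\right) = 8 - 1 \left(-9\right) = 8 - -9 = 8 + 9 = 17$)
$A = \frac{59}{2}$ ($A = 16 + 2 \left(5 - \frac{-32 + 18}{17 - 9}\right) = 16 + 2 \left(5 - - \frac{14}{8}\right) = 16 + 2 \left(5 - \left(-14\right) \frac{1}{8}\right) = 16 + 2 \left(5 - - \frac{7}{4}\right) = 16 + 2 \left(5 + \frac{7}{4}\right) = 16 + 2 \cdot \frac{27}{4} = 16 + \frac{27}{2} = \frac{59}{2} \approx 29.5$)
$A \left(-18\right) + x = \frac{59}{2} \left(-18\right) + 17 = -531 + 17 = -514$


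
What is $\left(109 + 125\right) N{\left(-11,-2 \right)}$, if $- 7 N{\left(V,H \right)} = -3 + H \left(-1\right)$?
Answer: $\frac{234}{7} \approx 33.429$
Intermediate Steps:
$N{\left(V,H \right)} = \frac{3}{7} + \frac{H}{7}$ ($N{\left(V,H \right)} = - \frac{-3 + H \left(-1\right)}{7} = - \frac{-3 - H}{7} = \frac{3}{7} + \frac{H}{7}$)
$\left(109 + 125\right) N{\left(-11,-2 \right)} = \left(109 + 125\right) \left(\frac{3}{7} + \frac{1}{7} \left(-2\right)\right) = 234 \left(\frac{3}{7} - \frac{2}{7}\right) = 234 \cdot \frac{1}{7} = \frac{234}{7}$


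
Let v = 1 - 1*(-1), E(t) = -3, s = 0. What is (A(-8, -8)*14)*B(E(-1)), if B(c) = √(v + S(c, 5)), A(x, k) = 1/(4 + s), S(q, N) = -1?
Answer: 7/2 ≈ 3.5000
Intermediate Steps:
A(x, k) = ¼ (A(x, k) = 1/(4 + 0) = 1/4 = ¼)
v = 2 (v = 1 + 1 = 2)
B(c) = 1 (B(c) = √(2 - 1) = √1 = 1)
(A(-8, -8)*14)*B(E(-1)) = ((¼)*14)*1 = (7/2)*1 = 7/2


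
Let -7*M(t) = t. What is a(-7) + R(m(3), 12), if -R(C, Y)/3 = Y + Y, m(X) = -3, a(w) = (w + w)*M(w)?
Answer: -86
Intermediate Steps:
M(t) = -t/7
a(w) = -2*w²/7 (a(w) = (w + w)*(-w/7) = (2*w)*(-w/7) = -2*w²/7)
R(C, Y) = -6*Y (R(C, Y) = -3*(Y + Y) = -6*Y)
a(-7) + R(m(3), 12) = -2/7*(-7)² - 6*12 = -2/7*49 - 72 = -14 - 72 = -86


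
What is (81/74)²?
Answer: 6561/5476 ≈ 1.1981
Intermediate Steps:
(81/74)² = 6561/5476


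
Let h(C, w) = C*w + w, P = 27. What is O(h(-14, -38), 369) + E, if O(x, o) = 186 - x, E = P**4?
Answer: 531133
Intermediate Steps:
h(C, w) = w + C*w
E = 531441 (E = 27**4 = 531441)
O(h(-14, -38), 369) + E = (186 - (-38)*(1 - 14)) + 531441 = (186 - (-38)*(-13)) + 531441 = (186 - 1*494) + 531441 = (186 - 494) + 531441 = -308 + 531441 = 531133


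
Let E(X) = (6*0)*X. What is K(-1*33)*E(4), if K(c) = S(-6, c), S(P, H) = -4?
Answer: 0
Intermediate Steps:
K(c) = -4
E(X) = 0 (E(X) = 0*X = 0)
K(-1*33)*E(4) = -4*0 = 0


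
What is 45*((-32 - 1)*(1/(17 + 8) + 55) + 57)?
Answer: -395847/5 ≈ -79169.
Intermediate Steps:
45*((-32 - 1)*(1/(17 + 8) + 55) + 57) = 45*(-33*(1/25 + 55) + 57) = 45*(-33*1376/25 + 57) = 45*(-45408/25 + 57) = 45*(-43983/25) = -395847/5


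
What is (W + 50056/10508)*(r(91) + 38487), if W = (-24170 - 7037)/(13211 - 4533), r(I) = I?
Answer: 513390295167/11398553 ≈ 45040.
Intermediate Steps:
W = -31207/8678 ≈ -3.5961
(W + 50056/10508)*(r(91) + 38487) = (-31207/8678 + 50056/10508)*(91 + 38487) = (-31207/8678 + 50056*(1/10508))*38578 = (-31207/8678 + 12514/2627)*38578 = (26615703/22797106)*38578 = 513390295167/11398553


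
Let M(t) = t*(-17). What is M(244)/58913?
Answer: -4148/58913 ≈ -0.070409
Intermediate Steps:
M(t) = -17*t
M(244)/58913 = -17*244/58913 = -4148*1/58913 = -4148/58913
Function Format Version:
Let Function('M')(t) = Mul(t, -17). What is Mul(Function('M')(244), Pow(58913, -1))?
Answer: Rational(-4148, 58913) ≈ -0.070409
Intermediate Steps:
Function('M')(t) = Mul(-17, t)
Mul(Function('M')(244), Pow(58913, -1)) = Mul(Mul(-17, 244), Pow(58913, -1)) = Mul(-4148, Rational(1, 58913)) = Rational(-4148, 58913)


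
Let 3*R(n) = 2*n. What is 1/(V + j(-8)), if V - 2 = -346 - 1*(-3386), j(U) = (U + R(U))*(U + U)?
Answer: 3/9766 ≈ 0.00030719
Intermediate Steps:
R(n) = 2*n/3 (R(n) = (2*n)/3 = 2*n/3)
j(U) = 10*U²/3 (j(U) = (U + 2*U/3)*(U + U) = (5*U/3)*(2*U) = 10*U²/3)
V = 3042 (V = 2 + (-346 - 1*(-3386)) = 2 + (-346 + 3386) = 2 + 3040 = 3042)
1/(V + j(-8)) = 1/(3042 + (10/3)*(-8)²) = 1/(3042 + (10/3)*64) = 1/(3042 + 640/3) = 1/(9766/3) = 3/9766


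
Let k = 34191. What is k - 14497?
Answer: 19694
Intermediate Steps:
k - 14497 = 34191 - 14497 = 19694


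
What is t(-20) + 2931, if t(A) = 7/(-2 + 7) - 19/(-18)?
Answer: 264011/90 ≈ 2933.5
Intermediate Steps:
t(A) = 221/90 (t(A) = 7/5 - 19*(-1/18) = 7*(⅕) + 19/18 = 7/5 + 19/18 = 221/90)
t(-20) + 2931 = 221/90 + 2931 = 264011/90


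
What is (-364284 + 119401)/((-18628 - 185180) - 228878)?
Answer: 244883/432686 ≈ 0.56596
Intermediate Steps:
(-364284 + 119401)/((-18628 - 185180) - 228878) = -244883/(-203808 - 228878) = -244883/(-432686) = -244883*(-1/432686) = 244883/432686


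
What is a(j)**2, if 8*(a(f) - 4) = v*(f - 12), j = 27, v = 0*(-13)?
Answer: 16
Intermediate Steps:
v = 0
a(f) = 4 (a(f) = 4 + (0*(f - 12))/8 = 4 + (0*(-12 + f))/8 = 4 + (1/8)*0 = 4 + 0 = 4)
a(j)**2 = 4**2 = 16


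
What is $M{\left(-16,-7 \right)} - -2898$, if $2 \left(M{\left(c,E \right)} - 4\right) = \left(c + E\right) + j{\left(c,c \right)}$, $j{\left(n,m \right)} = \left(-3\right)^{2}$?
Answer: $2895$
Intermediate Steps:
$j{\left(n,m \right)} = 9$
$M{\left(c,E \right)} = \frac{17}{2} + \frac{E}{2} + \frac{c}{2}$ ($M{\left(c,E \right)} = 4 + \frac{\left(c + E\right) + 9}{2} = 4 + \frac{\left(E + c\right) + 9}{2} = 4 + \frac{9 + E + c}{2} = 4 + \left(\frac{9}{2} + \frac{E}{2} + \frac{c}{2}\right) = \frac{17}{2} + \frac{E}{2} + \frac{c}{2}$)
$M{\left(-16,-7 \right)} - -2898 = \left(\frac{17}{2} + \frac{1}{2} \left(-7\right) + \frac{1}{2} \left(-16\right)\right) - -2898 = \left(\frac{17}{2} - \frac{7}{2} - 8\right) + 2898 = -3 + 2898 = 2895$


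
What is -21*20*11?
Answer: -4620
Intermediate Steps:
-21*20*11 = -420*11 = -4620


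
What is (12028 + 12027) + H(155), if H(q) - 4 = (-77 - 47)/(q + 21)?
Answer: 1058565/44 ≈ 24058.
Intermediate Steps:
H(q) = 4 - 124/(21 + q) (H(q) = 4 + (-77 - 47)/(q + 21) = 4 - 124/(21 + q))
(12028 + 12027) + H(155) = (12028 + 12027) + 4*(-10 + 155)/(21 + 155) = 24055 + 4*145/176 = 24055 + 4*(1/176)*145 = 24055 + 145/44 = 1058565/44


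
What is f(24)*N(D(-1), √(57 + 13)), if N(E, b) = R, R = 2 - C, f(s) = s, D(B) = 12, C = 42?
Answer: -960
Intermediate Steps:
R = -40 (R = 2 - 1*42 = 2 - 42 = -40)
N(E, b) = -40
f(24)*N(D(-1), √(57 + 13)) = 24*(-40) = -960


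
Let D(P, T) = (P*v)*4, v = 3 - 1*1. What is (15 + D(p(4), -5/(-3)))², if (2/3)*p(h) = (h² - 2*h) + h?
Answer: 25281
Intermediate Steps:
p(h) = -3*h/2 + 3*h²/2 (p(h) = 3*((h² - 2*h) + h)/2 = 3*(h² - h)/2 = -3*h/2 + 3*h²/2)
v = 2 (v = 3 - 1 = 2)
D(P, T) = 8*P (D(P, T) = (P*2)*4 = (2*P)*4 = 8*P)
(15 + D(p(4), -5/(-3)))² = (15 + 8*((3/2)*4*(-1 + 4)))² = (15 + 8*((3/2)*4*3))² = (15 + 8*18)² = (15 + 144)² = 159² = 25281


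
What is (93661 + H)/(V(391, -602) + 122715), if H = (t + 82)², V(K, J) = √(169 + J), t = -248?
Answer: 14875144155/15058971658 - 121217*I*√433/15058971658 ≈ 0.98779 - 0.0001675*I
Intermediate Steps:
H = 27556 (H = (-248 + 82)² = (-166)² = 27556)
(93661 + H)/(V(391, -602) + 122715) = (93661 + 27556)/(√(169 - 602) + 122715) = 121217/(√(-433) + 122715) = 121217/(I*√433 + 122715) = 121217/(122715 + I*√433)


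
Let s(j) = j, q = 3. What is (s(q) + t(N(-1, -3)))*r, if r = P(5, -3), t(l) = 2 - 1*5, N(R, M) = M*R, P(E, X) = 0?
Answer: 0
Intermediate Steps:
t(l) = -3 (t(l) = 2 - 5 = -3)
r = 0
(s(q) + t(N(-1, -3)))*r = (3 - 3)*0 = 0*0 = 0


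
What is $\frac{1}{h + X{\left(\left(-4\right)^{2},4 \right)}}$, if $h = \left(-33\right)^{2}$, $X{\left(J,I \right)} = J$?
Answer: $\frac{1}{1105} \approx 0.00090498$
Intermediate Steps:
$h = 1089$
$\frac{1}{h + X{\left(\left(-4\right)^{2},4 \right)}} = \frac{1}{1089 + \left(-4\right)^{2}} = \frac{1}{1089 + 16} = \frac{1}{1105}$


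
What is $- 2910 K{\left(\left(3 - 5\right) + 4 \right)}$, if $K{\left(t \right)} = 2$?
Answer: $-5820$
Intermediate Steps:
$- 2910 K{\left(\left(3 - 5\right) + 4 \right)} = \left(-2910\right) 2 = -5820$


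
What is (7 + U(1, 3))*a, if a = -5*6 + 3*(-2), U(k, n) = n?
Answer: -360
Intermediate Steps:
a = -36 (a = -30 - 6 = -36)
(7 + U(1, 3))*a = (7 + 3)*(-36) = 10*(-36) = -360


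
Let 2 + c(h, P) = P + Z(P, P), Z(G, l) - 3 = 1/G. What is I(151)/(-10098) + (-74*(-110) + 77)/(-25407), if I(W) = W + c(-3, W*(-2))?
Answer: -885465475/2869669836 ≈ -0.30856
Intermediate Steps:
Z(G, l) = 3 + 1/G
c(h, P) = 1 + P + 1/P (c(h, P) = -2 + (P + (3 + 1/P)) = -2 + (3 + P + 1/P) = 1 + P + 1/P)
I(W) = 1 - W - 1/(2*W) (I(W) = W + (1 + W*(-2) + 1/(W*(-2))) = W + (1 - 2*W + 1/(-2*W)) = W + (1 - 2*W - 1/(2*W)) = 1 - W - 1/(2*W))
I(151)/(-10098) + (-74*(-110) + 77)/(-25407) = (1 - 1*151 - ½/151)/(-10098) + (-74*(-110) + 77)/(-25407) = (1 - 151 - ½*1/151)*(-1/10098) + (8140 + 77)*(-1/25407) = (1 - 151 - 1/302)*(-1/10098) + 8217*(-1/25407) = -45301/302*(-1/10098) - 913/2823 = 45301/3049596 - 913/2823 = -885465475/2869669836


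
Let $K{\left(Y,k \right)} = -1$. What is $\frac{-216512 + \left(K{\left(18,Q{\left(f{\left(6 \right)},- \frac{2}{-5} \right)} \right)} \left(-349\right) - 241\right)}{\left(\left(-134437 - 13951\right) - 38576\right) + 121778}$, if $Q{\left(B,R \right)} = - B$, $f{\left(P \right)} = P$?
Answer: $\frac{108202}{32593} \approx 3.3198$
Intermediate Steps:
$\frac{-216512 + \left(K{\left(18,Q{\left(f{\left(6 \right)},- \frac{2}{-5} \right)} \right)} \left(-349\right) - 241\right)}{\left(\left(-134437 - 13951\right) - 38576\right) + 121778} = \frac{-216512 - -108}{\left(\left(-134437 - 13951\right) - 38576\right) + 121778} = \frac{-216512 + \left(349 - 241\right)}{\left(-148388 - 38576\right) + 121778} = \frac{-216512 + 108}{-186964 + 121778} = - \frac{216404}{-65186} = \left(-216404\right) \left(- \frac{1}{65186}\right) = \frac{108202}{32593}$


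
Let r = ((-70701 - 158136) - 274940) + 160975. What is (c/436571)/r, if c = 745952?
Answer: -372976/74828705971 ≈ -4.9844e-6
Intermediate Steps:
r = -342802 (r = (-228837 - 274940) + 160975 = -503777 + 160975 = -342802)
(c/436571)/r = (745952/436571)/(-342802) = (745952*(1/436571))*(-1/342802) = (745952/436571)*(-1/342802) = -372976/74828705971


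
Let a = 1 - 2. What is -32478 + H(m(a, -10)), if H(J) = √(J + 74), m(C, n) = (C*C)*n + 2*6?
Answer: -32478 + 2*√19 ≈ -32469.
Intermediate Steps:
a = -1
m(C, n) = 12 + n*C² (m(C, n) = C²*n + 12 = n*C² + 12 = 12 + n*C²)
H(J) = √(74 + J)
-32478 + H(m(a, -10)) = -32478 + √(74 + (12 - 10*(-1)²)) = -32478 + √(74 + (12 - 10*1)) = -32478 + √(74 + (12 - 10)) = -32478 + √(74 + 2) = -32478 + √76 = -32478 + 2*√19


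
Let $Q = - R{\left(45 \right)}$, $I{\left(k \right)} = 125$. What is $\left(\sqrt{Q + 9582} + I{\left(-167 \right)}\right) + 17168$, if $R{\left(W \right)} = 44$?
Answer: $17293 + \sqrt{9538} \approx 17391.0$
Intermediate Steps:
$Q = -44$ ($Q = \left(-1\right) 44 = -44$)
$\left(\sqrt{Q + 9582} + I{\left(-167 \right)}\right) + 17168 = \left(\sqrt{-44 + 9582} + 125\right) + 17168 = \left(\sqrt{9538} + 125\right) + 17168 = \left(125 + \sqrt{9538}\right) + 17168 = 17293 + \sqrt{9538}$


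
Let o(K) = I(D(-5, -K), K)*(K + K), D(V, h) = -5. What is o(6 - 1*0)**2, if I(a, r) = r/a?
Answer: 5184/25 ≈ 207.36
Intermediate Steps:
o(K) = -2*K**2/5 (o(K) = (K/(-5))*(K + K) = (K*(-1/5))*(2*K) = (-K/5)*(2*K) = -2*K**2/5)
o(6 - 1*0)**2 = (-2*(6 - 1*0)**2/5)**2 = (-2*(6 + 0)**2/5)**2 = (-2/5*6**2)**2 = (-2/5*36)**2 = (-72/5)**2 = 5184/25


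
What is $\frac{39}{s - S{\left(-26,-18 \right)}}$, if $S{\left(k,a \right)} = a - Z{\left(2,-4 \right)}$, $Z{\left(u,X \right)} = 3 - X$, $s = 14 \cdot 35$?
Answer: $\frac{39}{515} \approx 0.075728$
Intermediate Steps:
$s = 490$
$S{\left(k,a \right)} = -7 + a$ ($S{\left(k,a \right)} = a - \left(3 - -4\right) = a - \left(3 + 4\right) = a - 7 = -7 + a$)
$\frac{39}{s - S{\left(-26,-18 \right)}} = \frac{39}{490 - \left(-7 - 18\right)} = \frac{39}{490 - -25} = \frac{39}{490 + 25} = \frac{39}{515}$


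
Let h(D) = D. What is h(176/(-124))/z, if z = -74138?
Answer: 22/1149139 ≈ 1.9145e-5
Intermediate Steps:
h(176/(-124))/z = (176/(-124))/(-74138) = (176*(-1/124))*(-1/74138) = -44/31*(-1/74138) = 22/1149139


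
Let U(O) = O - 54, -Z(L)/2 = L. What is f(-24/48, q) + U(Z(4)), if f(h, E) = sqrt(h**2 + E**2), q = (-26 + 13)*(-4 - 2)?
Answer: -62 + sqrt(24337)/2 ≈ 16.002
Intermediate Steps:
q = 78 (q = -13*(-6) = 78)
Z(L) = -2*L
f(h, E) = sqrt(E**2 + h**2)
U(O) = -54 + O
f(-24/48, q) + U(Z(4)) = sqrt(78**2 + (-24/48)**2) + (-54 - 2*4) = sqrt(6084 + (-24*1/48)**2) + (-54 - 8) = sqrt(6084 + (-1/2)**2) - 62 = sqrt(6084 + 1/4) - 62 = sqrt(24337/4) - 62 = sqrt(24337)/2 - 62 = -62 + sqrt(24337)/2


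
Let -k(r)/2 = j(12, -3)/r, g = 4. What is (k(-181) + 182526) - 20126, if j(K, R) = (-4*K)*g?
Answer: 29394016/181 ≈ 1.6240e+5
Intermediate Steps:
j(K, R) = -16*K (j(K, R) = -4*K*4 = -16*K)
k(r) = 384/r (k(r) = -2*(-16*12)/r = -(-384)/r = 384/r)
(k(-181) + 182526) - 20126 = (384/(-181) + 182526) - 20126 = (384*(-1/181) + 182526) - 20126 = (-384/181 + 182526) - 20126 = 33036822/181 - 20126 = 29394016/181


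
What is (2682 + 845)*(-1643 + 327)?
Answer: -4641532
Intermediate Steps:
(2682 + 845)*(-1643 + 327) = 3527*(-1316) = -4641532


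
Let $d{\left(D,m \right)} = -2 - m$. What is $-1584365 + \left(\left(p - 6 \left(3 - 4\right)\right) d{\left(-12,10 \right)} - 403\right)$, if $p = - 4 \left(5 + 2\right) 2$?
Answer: $-1584168$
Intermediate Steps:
$p = -56$ ($p = \left(-4\right) 7 \cdot 2 = \left(-28\right) 2 = -56$)
$-1584365 + \left(\left(p - 6 \left(3 - 4\right)\right) d{\left(-12,10 \right)} - 403\right) = -1584365 - \left(403 - \left(-56 - 6 \left(3 - 4\right)\right) \left(-2 - 10\right)\right) = -1584365 - \left(403 - \left(-56 - -6\right) \left(-12\right)\right) = -1584365 - \left(403 - \left(-56 + 6\right) \left(-12\right)\right) = -1584365 - -197 = -1584365 + \left(600 - 403\right) = -1584365 + 197 = -1584168$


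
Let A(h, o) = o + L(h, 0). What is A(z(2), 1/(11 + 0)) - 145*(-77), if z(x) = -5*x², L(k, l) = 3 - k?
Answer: 123069/11 ≈ 11188.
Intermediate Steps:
A(h, o) = 3 + o - h (A(h, o) = o + (3 - h) = 3 + o - h)
A(z(2), 1/(11 + 0)) - 145*(-77) = (3 + 1/(11 + 0) - (-5)*2²) - 145*(-77) = (3 + 1/11 - (-5)*4) + 11165 = (3 + 1/11 - 1*(-20)) + 11165 = (3 + 1/11 + 20) + 11165 = 254/11 + 11165 = 123069/11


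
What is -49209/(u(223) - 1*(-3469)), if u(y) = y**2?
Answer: -49209/53198 ≈ -0.92502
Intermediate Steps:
-49209/(u(223) - 1*(-3469)) = -49209/(223**2 - 1*(-3469)) = -49209/(49729 + 3469) = -49209/53198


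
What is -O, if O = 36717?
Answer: -36717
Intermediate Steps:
-O = -1*36717 = -36717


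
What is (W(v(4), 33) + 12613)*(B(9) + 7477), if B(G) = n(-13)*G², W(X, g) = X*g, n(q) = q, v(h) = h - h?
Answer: 81025912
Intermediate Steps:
v(h) = 0
B(G) = -13*G²
(W(v(4), 33) + 12613)*(B(9) + 7477) = (0*33 + 12613)*(-13*9² + 7477) = (0 + 12613)*(-13*81 + 7477) = 12613*(-1053 + 7477) = 12613*6424 = 81025912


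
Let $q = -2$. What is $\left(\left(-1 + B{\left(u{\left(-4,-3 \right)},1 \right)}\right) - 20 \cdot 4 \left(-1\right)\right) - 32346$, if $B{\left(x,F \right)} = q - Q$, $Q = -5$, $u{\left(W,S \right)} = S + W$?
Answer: $-32264$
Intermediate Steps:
$B{\left(x,F \right)} = 3$ ($B{\left(x,F \right)} = -2 - -5 = -2 + 5 = 3$)
$\left(\left(-1 + B{\left(u{\left(-4,-3 \right)},1 \right)}\right) - 20 \cdot 4 \left(-1\right)\right) - 32346 = \left(\left(-1 + 3\right) - 20 \cdot 4 \left(-1\right)\right) - 32346 = \left(2 - -80\right) - 32346 = \left(2 + 80\right) - 32346 = 82 - 32346 = -32264$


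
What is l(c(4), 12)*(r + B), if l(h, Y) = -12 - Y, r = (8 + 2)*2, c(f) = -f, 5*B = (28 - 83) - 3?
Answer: -1008/5 ≈ -201.60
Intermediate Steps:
B = -58/5 (B = ((28 - 83) - 3)/5 = (-55 - 3)/5 = (⅕)*(-58) = -58/5 ≈ -11.600)
r = 20 (r = 10*2 = 20)
l(c(4), 12)*(r + B) = (-12 - 1*12)*(20 - 58/5) = (-12 - 12)*(42/5) = -24*42/5 = -1008/5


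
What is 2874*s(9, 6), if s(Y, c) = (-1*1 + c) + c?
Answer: 31614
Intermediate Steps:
s(Y, c) = -1 + 2*c (s(Y, c) = (-1 + c) + c = -1 + 2*c)
2874*s(9, 6) = 2874*(-1 + 2*6) = 2874*(-1 + 12) = 2874*11 = 31614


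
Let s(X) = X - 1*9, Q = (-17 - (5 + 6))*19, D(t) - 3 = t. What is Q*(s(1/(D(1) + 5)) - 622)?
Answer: 3020696/9 ≈ 3.3563e+5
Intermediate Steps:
D(t) = 3 + t
Q = -532 (Q = (-17 - 1*11)*19 = (-17 - 11)*19 = -28*19 = -532)
s(X) = -9 + X (s(X) = X - 9 = -9 + X)
Q*(s(1/(D(1) + 5)) - 622) = -532*((-9 + 1/((3 + 1) + 5)) - 622) = -532*((-9 + 1/(4 + 5)) - 622) = -532*((-9 + 1/9) - 622) = -532*(-80/9 - 622) = -532*(-5678/9) = 3020696/9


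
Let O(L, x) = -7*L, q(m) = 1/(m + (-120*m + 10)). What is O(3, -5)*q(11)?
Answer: 7/433 ≈ 0.016166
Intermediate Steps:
q(m) = 1/(10 - 119*m) (q(m) = 1/(m + (10 - 120*m)) = 1/(10 - 119*m))
O(3, -5)*q(11) = (-7*3)*(-1/(-10 + 119*11)) = -(-21)/(-10 + 1309) = -(-21)/1299 = -21*(-1/1299) = 7/433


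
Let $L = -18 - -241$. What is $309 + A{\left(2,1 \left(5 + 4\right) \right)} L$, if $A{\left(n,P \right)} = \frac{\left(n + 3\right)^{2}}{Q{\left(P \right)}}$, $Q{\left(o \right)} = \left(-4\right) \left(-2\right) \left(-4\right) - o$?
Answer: $\frac{7094}{41} \approx 173.02$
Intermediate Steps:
$Q{\left(o \right)} = -32 - o$ ($Q{\left(o \right)} = 8 \left(-4\right) - o = -32 - o$)
$L = 223$ ($L = -18 + 241 = 223$)
$A{\left(n,P \right)} = \frac{\left(3 + n\right)^{2}}{-32 - P}$ ($A{\left(n,P \right)} = \frac{\left(n + 3\right)^{2}}{-32 - P} = \frac{\left(3 + n\right)^{2}}{-32 - P}$)
$309 + A{\left(2,1 \left(5 + 4\right) \right)} L = 309 + - \frac{\left(3 + 2\right)^{2}}{32 + 1 \left(5 + 4\right)} 223 = 309 + - \frac{5^{2}}{32 + 1 \cdot 9} \cdot 223 = 309 + \left(-1\right) 25 \frac{1}{32 + 9} \cdot 223 = 309 + \left(-1\right) 25 \cdot \frac{1}{41} \cdot 223 = 309 - \frac{5575}{41} = \frac{7094}{41}$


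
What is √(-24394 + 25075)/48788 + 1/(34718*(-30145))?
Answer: -1/1046574110 + √681/48788 ≈ 0.00053488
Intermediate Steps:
√(-24394 + 25075)/48788 + 1/(34718*(-30145)) = √681*(1/48788) + (1/34718)*(-1/30145) = √681/48788 - 1/1046574110 = -1/1046574110 + √681/48788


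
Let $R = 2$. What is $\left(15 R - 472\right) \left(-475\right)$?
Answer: $209950$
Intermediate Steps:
$\left(15 R - 472\right) \left(-475\right) = \left(15 \cdot 2 - 472\right) \left(-475\right) = \left(30 - 472\right) \left(-475\right) = \left(-442\right) \left(-475\right) = 209950$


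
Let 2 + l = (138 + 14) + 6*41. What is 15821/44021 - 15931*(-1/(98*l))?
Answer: 1315279919/1708366968 ≈ 0.76991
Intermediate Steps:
l = 396 (l = -2 + ((138 + 14) + 6*41) = -2 + (152 + 246) = -2 + 398 = 396)
15821/44021 - 15931*(-1/(98*l)) = 15821/44021 - 15931/(396*(-98)) = 15821*(1/44021) - 15931/(-38808) = 15821/44021 - 15931*(-1/38808) = 15821/44021 + 15931/38808 = 1315279919/1708366968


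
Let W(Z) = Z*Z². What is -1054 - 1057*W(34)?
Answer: -41545382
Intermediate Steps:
W(Z) = Z³
-1054 - 1057*W(34) = -1054 - 1057*34³ = -1054 - 1057*39304 = -1054 - 41544328 = -41545382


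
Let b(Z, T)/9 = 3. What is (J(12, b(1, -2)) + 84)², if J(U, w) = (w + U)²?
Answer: 2576025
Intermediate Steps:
b(Z, T) = 27 (b(Z, T) = 9*3 = 27)
J(U, w) = (U + w)²
(J(12, b(1, -2)) + 84)² = ((12 + 27)² + 84)² = (39² + 84)² = (1521 + 84)² = 1605² = 2576025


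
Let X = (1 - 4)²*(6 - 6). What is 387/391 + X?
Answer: 387/391 ≈ 0.98977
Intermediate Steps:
X = 0 (X = (-3)²*0 = 9*0 = 0)
387/391 + X = 387/391 + 0 = 387/391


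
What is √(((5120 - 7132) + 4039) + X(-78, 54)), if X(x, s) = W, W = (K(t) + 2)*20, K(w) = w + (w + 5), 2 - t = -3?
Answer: 3*√263 ≈ 48.652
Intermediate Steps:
t = 5 (t = 2 - 1*(-3) = 2 + 3 = 5)
K(w) = 5 + 2*w (K(w) = w + (5 + w) = 5 + 2*w)
W = 340 (W = ((5 + 2*5) + 2)*20 = ((5 + 10) + 2)*20 = (15 + 2)*20 = 17*20 = 340)
X(x, s) = 340
√(((5120 - 7132) + 4039) + X(-78, 54)) = √(((5120 - 7132) + 4039) + 340) = √((-2012 + 4039) + 340) = √(2027 + 340) = √2367 = 3*√263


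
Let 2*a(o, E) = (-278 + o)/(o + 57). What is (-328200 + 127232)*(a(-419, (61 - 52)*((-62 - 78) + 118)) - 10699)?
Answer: 389143331718/181 ≈ 2.1500e+9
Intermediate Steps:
a(o, E) = (-278 + o)/(2*(57 + o)) (a(o, E) = ((-278 + o)/(o + 57))/2 = ((-278 + o)/(57 + o))/2 = (-278 + o)/(2*(57 + o)))
(-328200 + 127232)*(a(-419, (61 - 52)*((-62 - 78) + 118)) - 10699) = (-328200 + 127232)*((-278 - 419)/(2*(57 - 419)) - 10699) = -200968*((½)*(-697)/(-362) - 10699) = -200968*((½)*(-1/362)*(-697) - 10699) = -200968*(697/724 - 10699) = -200968*(-7745379/724) = 389143331718/181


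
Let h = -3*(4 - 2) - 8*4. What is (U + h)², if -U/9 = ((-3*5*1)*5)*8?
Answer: 28751044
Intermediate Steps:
h = -38 (h = -3*2 - 32 = -6 - 32 = -38)
U = 5400 (U = -9*(-3*5*1)*5*8 = -9*-15*1*5*8 = -9*(-15*5)*8 = -(-675)*8 = -9*(-600) = 5400)
(U + h)² = (5400 - 38)² = 5362² = 28751044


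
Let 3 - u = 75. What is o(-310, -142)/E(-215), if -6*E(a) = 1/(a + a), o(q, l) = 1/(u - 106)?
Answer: -1290/89 ≈ -14.494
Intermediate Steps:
u = -72 (u = 3 - 1*75 = 3 - 75 = -72)
o(q, l) = -1/178 (o(q, l) = 1/(-72 - 106) = 1/(-178) = -1/178)
E(a) = -1/(12*a) (E(a) = -1/(6*(a + a)) = -1/(2*a)/6 = -1/(12*a))
o(-310, -142)/E(-215) = -1/(178*((-1/12/(-215)))) = -1/(178*((-1/12*(-1/215)))) = -1/(178*1/2580) = -1/178*2580 = -1290/89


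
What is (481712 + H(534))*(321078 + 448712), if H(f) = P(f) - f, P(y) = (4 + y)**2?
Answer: 593217109380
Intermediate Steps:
H(f) = (4 + f)**2 - f
(481712 + H(534))*(321078 + 448712) = (481712 + ((4 + 534)**2 - 1*534))*(321078 + 448712) = (481712 + (538**2 - 534))*769790 = (481712 + (289444 - 534))*769790 = (481712 + 288910)*769790 = 770622*769790 = 593217109380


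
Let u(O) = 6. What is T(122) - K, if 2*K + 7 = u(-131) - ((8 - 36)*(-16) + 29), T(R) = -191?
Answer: 48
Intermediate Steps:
K = -239 (K = -7/2 + (6 - ((8 - 36)*(-16) + 29))/2 = -7/2 + (6 - (-28*(-16) + 29))/2 = -7/2 + (6 - (448 + 29))/2 = -7/2 + (6 - 1*477)/2 = -7/2 + (6 - 477)/2 = -7/2 + (1/2)*(-471) = -7/2 - 471/2 = -239)
T(122) - K = -191 - 1*(-239) = -191 + 239 = 48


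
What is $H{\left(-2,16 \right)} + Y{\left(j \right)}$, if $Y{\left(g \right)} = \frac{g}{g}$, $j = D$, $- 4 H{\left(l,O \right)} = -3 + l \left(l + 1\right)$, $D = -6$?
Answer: $\frac{5}{4} \approx 1.25$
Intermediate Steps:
$H{\left(l,O \right)} = \frac{3}{4} - \frac{l \left(1 + l\right)}{4}$ ($H{\left(l,O \right)} = - \frac{-3 + l \left(l + 1\right)}{4} = - \frac{-3 + l \left(1 + l\right)}{4} = \frac{3}{4} - \frac{l \left(1 + l\right)}{4}$)
$j = -6$
$Y{\left(g \right)} = 1$
$H{\left(-2,16 \right)} + Y{\left(j \right)} = \left(\frac{3}{4} - - \frac{1}{2} - \frac{\left(-2\right)^{2}}{4}\right) + 1 = \left(\frac{3}{4} + \frac{1}{2} - 1\right) + 1 = \frac{1}{4} + 1 = \frac{5}{4}$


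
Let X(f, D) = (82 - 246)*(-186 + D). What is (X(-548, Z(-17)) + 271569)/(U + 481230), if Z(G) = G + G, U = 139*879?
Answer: 307649/603411 ≈ 0.50985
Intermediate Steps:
U = 122181
Z(G) = 2*G
X(f, D) = 30504 - 164*D (X(f, D) = -164*(-186 + D) = 30504 - 164*D)
(X(-548, Z(-17)) + 271569)/(U + 481230) = ((30504 - 328*(-17)) + 271569)/(122181 + 481230) = ((30504 - 164*(-34)) + 271569)/603411 = ((30504 + 5576) + 271569)*(1/603411) = (36080 + 271569)*(1/603411) = 307649*(1/603411) = 307649/603411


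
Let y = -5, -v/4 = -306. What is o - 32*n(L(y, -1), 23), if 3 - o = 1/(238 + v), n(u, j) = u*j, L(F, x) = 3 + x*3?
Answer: 4385/1462 ≈ 2.9993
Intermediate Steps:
v = 1224 (v = -4*(-306) = 1224)
L(F, x) = 3 + 3*x
n(u, j) = j*u
o = 4385/1462 (o = 3 - 1/(238 + 1224) = 3 - 1/1462 = 4385/1462 ≈ 2.9993)
o - 32*n(L(y, -1), 23) = 4385/1462 - 736*(3 + 3*(-1)) = 4385/1462 - 736*(3 - 3) = 4385/1462 - 736*0 = 4385/1462 - 32*0 = 4385/1462 + 0 = 4385/1462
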